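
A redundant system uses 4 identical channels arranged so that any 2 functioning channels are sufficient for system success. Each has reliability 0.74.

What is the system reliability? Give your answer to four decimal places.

R = Σ_{i=2}^{4} C(4,i) p^i (1−p)^{4−i} with p = 0.74
C(4,2)·0.74^2·0.26^2 = 0.222107
C(4,3)·0.74^3·0.26^1 = 0.421433
C(4,4)·0.74^4·0.26^0 = 0.299866
Sum = 0.9434

0.9434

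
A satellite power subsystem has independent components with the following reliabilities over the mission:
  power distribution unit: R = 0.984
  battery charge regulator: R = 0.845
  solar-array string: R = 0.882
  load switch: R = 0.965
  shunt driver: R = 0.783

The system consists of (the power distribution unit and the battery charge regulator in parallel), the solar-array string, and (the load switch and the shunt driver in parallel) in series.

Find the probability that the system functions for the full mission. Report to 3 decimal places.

Parallel (power distribution unit and battery charge regulator): 1 − (1 − 0.98400)(1 − 0.84500) = 0.99752
Parallel (load switch and shunt driver): 1 − (1 − 0.96500)(1 − 0.78300) = 0.99241
Series ([0.99752], solar-array string, and [0.99241]): 0.99752 × 0.88200 × 0.99241 = 0.873

0.873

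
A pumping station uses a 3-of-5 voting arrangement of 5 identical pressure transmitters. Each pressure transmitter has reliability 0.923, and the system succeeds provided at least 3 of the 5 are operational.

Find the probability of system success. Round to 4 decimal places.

0.9959

R = Σ_{i=3}^{5} C(5,i) p^i (1−p)^{5−i} with p = 0.923
C(5,3)·0.923^3·0.077^2 = 0.046622
C(5,4)·0.923^4·0.077^1 = 0.279426
C(5,5)·0.923^5·0.077^0 = 0.669898
Sum = 0.9959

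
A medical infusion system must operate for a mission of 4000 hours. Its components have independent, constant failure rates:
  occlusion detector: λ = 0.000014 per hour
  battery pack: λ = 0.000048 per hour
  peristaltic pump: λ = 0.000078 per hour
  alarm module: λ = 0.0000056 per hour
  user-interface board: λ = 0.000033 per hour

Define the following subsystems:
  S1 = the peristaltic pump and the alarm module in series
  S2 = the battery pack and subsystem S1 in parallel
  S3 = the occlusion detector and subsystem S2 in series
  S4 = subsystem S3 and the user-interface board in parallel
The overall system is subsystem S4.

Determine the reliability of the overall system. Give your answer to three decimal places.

R(occlusion detector) = exp(−0.000014 × 4000) = 0.94554
R(battery pack) = exp(−0.000048 × 4000) = 0.82531
R(peristaltic pump) = exp(−0.000078 × 4000) = 0.73198
R(alarm module) = exp(−0.0000056 × 4000) = 0.97785
R(user-interface board) = exp(−0.000033 × 4000) = 0.87634
Series (peristaltic pump and alarm module): 0.73198 × 0.97785 = 0.71577
Parallel (battery pack and [0.71577]): 1 − (1 − 0.82531)(1 − 0.71577) = 0.95035
Series (occlusion detector and [0.95035]): 0.94554 × 0.95035 = 0.89859
Parallel ([0.89859] and user-interface board): 1 − (1 − 0.89859)(1 − 0.87634) = 0.987

0.987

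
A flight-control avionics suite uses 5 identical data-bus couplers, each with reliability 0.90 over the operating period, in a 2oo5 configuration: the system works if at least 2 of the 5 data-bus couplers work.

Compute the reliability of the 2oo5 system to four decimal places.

R = Σ_{i=2}^{5} C(5,i) p^i (1−p)^{5−i} with p = 0.90
C(5,2)·0.90^2·0.10^3 = 0.008100
C(5,3)·0.90^3·0.10^2 = 0.072900
C(5,4)·0.90^4·0.10^1 = 0.328050
C(5,5)·0.90^5·0.10^0 = 0.590490
Sum = 0.9995

0.9995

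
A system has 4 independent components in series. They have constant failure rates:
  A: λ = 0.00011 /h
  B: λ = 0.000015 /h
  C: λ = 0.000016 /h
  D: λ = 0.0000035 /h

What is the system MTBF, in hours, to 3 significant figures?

6920

Series of exponential components: λ_sys = Σ λ_i
λ_sys = 0.00011 + 0.000015 + 0.000016 + 0.0000035 = 1.4450e-04 /h
MTBF = 1 / λ_sys = 6920 h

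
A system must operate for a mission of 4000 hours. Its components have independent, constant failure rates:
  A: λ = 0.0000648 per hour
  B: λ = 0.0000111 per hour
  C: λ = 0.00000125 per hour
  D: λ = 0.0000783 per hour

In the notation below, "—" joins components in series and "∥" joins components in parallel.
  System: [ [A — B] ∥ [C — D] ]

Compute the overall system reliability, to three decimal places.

0.929

R(A) = exp(−0.0000648 × 4000) = 0.77167
R(B) = exp(−0.0000111 × 4000) = 0.95657
R(C) = exp(−0.00000125 × 4000) = 0.99501
R(D) = exp(−0.0000783 × 4000) = 0.73110
Series (A and B): 0.77167 × 0.95657 = 0.73816
Series (C and D): 0.99501 × 0.73110 = 0.72745
Parallel ([0.73816] and [0.72745]): 1 − (1 − 0.73816)(1 − 0.72745) = 0.929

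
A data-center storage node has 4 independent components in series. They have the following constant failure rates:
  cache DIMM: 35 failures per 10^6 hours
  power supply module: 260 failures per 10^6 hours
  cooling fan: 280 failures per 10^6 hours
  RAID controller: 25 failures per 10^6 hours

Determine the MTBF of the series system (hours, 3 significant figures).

Series of exponential components: λ_sys = Σ λ_i
λ_sys = 0.000035 + 0.00026 + 0.00028 + 0.000025 = 6.0000e-04 /h
MTBF = 1 / λ_sys = 1670 h

1670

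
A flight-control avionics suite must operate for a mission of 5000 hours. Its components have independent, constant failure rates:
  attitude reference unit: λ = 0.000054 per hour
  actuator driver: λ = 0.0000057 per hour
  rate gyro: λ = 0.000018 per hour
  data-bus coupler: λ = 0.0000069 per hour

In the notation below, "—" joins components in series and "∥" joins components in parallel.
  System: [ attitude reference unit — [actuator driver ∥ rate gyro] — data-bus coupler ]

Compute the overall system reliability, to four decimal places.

0.7357

R(attitude reference unit) = exp(−0.000054 × 5000) = 0.763379
R(actuator driver) = exp(−0.0000057 × 5000) = 0.971902
R(rate gyro) = exp(−0.000018 × 5000) = 0.913931
R(data-bus coupler) = exp(−0.0000069 × 5000) = 0.966088
Parallel (actuator driver and rate gyro): 1 − (1 − 0.971902)(1 − 0.913931) = 0.997582
Series (attitude reference unit, [0.997582], and data-bus coupler): 0.763379 × 0.997582 × 0.966088 = 0.7357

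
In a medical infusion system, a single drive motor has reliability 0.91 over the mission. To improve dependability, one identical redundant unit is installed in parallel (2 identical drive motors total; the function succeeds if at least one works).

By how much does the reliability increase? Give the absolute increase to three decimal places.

0.082

R_before = 0.91
R_after = 1 − (1 − 0.91)^2 = 0.992
ΔR = 0.992 − 0.91 = 0.082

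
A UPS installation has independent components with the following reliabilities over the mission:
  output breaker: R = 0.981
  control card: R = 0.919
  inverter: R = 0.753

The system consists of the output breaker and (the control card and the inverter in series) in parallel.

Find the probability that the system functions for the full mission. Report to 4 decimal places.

Series (control card and inverter): 0.919000 × 0.753000 = 0.692007
Parallel (output breaker and [0.692007]): 1 − (1 − 0.981000)(1 − 0.692007) = 0.9941

0.9941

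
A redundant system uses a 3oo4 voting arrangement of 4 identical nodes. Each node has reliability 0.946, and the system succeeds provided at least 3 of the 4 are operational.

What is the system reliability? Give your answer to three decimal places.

R = Σ_{i=3}^{4} C(4,i) p^i (1−p)^{4−i} with p = 0.946
C(4,3)·0.946^3·0.054^1 = 0.18286
C(4,4)·0.946^4·0.054^0 = 0.80087
Sum = 0.984

0.984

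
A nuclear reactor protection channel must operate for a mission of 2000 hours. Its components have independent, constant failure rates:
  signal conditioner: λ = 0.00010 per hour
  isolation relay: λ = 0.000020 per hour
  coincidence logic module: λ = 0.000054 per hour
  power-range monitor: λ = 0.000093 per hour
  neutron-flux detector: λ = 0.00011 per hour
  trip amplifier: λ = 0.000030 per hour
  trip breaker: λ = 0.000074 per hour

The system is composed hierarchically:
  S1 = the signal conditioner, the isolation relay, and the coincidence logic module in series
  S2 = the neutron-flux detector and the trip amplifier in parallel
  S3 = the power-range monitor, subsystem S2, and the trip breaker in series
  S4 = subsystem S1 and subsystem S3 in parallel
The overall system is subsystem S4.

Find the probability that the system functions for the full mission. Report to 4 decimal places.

R(signal conditioner) = exp(−0.00010 × 2000) = 0.818731
R(isolation relay) = exp(−0.000020 × 2000) = 0.960789
R(coincidence logic module) = exp(−0.000054 × 2000) = 0.897628
R(power-range monitor) = exp(−0.000093 × 2000) = 0.830274
R(neutron-flux detector) = exp(−0.00011 × 2000) = 0.802519
R(trip amplifier) = exp(−0.000030 × 2000) = 0.941765
R(trip breaker) = exp(−0.000074 × 2000) = 0.862431
Series (signal conditioner, isolation relay, and coincidence logic module): 0.818731 × 0.960789 × 0.897628 = 0.706099
Parallel (neutron-flux detector and trip amplifier): 1 − (1 − 0.802519)(1 − 0.941765) = 0.988500
Series (power-range monitor, [0.988500], and trip breaker): 0.830274 × 0.988500 × 0.862431 = 0.707819
Parallel ([0.706099] and [0.707819]): 1 − (1 − 0.706099)(1 − 0.707819) = 0.9141

0.9141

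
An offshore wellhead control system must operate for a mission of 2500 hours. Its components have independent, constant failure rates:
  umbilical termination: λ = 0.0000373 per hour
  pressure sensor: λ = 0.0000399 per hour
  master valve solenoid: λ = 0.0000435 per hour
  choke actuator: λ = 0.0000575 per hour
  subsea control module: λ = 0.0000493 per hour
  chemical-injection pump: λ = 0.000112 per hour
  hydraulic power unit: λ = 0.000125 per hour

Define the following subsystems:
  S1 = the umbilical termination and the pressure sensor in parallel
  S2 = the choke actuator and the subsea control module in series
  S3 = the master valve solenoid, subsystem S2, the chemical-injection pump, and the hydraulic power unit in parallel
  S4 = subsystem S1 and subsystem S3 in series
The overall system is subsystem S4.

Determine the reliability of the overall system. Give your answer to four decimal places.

0.9900

R(umbilical termination) = exp(−0.0000373 × 2500) = 0.910966
R(pressure sensor) = exp(−0.0000399 × 2500) = 0.905064
R(master valve solenoid) = exp(−0.0000435 × 2500) = 0.896955
R(choke actuator) = exp(−0.0000575 × 2500) = 0.866104
R(subsea control module) = exp(−0.0000493 × 2500) = 0.884043
R(chemical-injection pump) = exp(−0.000112 × 2500) = 0.755784
R(hydraulic power unit) = exp(−0.000125 × 2500) = 0.731616
Parallel (umbilical termination and pressure sensor): 1 − (1 − 0.910966)(1 − 0.905064) = 0.991547
Series (choke actuator and subsea control module): 0.866104 × 0.884043 = 0.765673
Parallel (master valve solenoid, [0.765673], chemical-injection pump, and hydraulic power unit): 1 − (1 − 0.896955)(1 − 0.765673)(1 − 0.755784)(1 − 0.731616) = 0.998417
Series ([0.991547] and [0.998417]): 0.991547 × 0.998417 = 0.9900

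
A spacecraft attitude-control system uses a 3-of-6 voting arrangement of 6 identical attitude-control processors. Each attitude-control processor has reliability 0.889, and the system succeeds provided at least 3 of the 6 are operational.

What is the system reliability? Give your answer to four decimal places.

R = Σ_{i=3}^{6} C(6,i) p^i (1−p)^{6−i} with p = 0.889
C(6,3)·0.889^3·0.111^3 = 0.019218
C(6,4)·0.889^4·0.111^2 = 0.115437
C(6,5)·0.889^5·0.111^1 = 0.369814
C(6,6)·0.889^6·0.111^0 = 0.493640
Sum = 0.9981

0.9981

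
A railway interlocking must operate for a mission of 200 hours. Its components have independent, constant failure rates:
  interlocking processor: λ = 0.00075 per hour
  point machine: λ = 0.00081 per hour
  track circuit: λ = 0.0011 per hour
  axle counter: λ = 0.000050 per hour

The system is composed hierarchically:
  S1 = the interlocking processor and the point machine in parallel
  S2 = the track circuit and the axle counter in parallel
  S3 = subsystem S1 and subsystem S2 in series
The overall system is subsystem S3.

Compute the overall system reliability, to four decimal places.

R(interlocking processor) = exp(−0.00075 × 200) = 0.860708
R(point machine) = exp(−0.00081 × 200) = 0.850441
R(track circuit) = exp(−0.0011 × 200) = 0.802519
R(axle counter) = exp(−0.000050 × 200) = 0.990050
Parallel (interlocking processor and point machine): 1 − (1 − 0.860708)(1 − 0.850441) = 0.979168
Parallel (track circuit and axle counter): 1 − (1 − 0.802519)(1 − 0.990050) = 0.998035
Series ([0.979168] and [0.998035]): 0.979168 × 0.998035 = 0.9772

0.9772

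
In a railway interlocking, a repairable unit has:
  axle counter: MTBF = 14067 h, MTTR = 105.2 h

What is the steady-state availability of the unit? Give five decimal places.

A(axle counter) = MTBF/(MTBF+MTTR) = 14067/(14067+105.2) = 0.99258

0.99258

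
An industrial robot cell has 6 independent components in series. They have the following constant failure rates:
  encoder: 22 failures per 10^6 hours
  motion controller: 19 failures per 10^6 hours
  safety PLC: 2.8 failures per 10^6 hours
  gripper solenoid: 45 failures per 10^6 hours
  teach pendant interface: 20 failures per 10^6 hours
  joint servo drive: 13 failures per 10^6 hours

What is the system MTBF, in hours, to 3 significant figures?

8210

Series of exponential components: λ_sys = Σ λ_i
λ_sys = 0.000022 + 0.000019 + 0.0000028 + 0.000045 + 0.000020 + 0.000013 = 1.2180e-04 /h
MTBF = 1 / λ_sys = 8210 h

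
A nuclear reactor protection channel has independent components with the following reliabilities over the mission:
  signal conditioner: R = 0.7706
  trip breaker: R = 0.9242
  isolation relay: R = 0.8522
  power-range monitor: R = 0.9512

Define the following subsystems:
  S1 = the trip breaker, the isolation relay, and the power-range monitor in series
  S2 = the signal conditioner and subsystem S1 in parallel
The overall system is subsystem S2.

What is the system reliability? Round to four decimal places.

0.9425

Series (trip breaker, isolation relay, and power-range monitor): 0.924200 × 0.852200 × 0.951200 = 0.749168
Parallel (signal conditioner and [0.749168]): 1 − (1 − 0.770600)(1 − 0.749168) = 0.9425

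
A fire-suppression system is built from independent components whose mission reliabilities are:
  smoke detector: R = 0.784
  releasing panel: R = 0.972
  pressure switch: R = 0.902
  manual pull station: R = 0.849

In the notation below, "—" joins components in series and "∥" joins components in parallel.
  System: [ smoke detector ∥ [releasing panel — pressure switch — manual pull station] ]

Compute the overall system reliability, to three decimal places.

0.945

Series (releasing panel, pressure switch, and manual pull station): 0.97200 × 0.90200 × 0.84900 = 0.74436
Parallel (smoke detector and [0.74436]): 1 − (1 − 0.78400)(1 − 0.74436) = 0.945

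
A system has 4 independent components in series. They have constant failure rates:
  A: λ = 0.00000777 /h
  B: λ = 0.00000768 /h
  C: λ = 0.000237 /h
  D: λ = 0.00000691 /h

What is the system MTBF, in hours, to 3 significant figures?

3860

Series of exponential components: λ_sys = Σ λ_i
λ_sys = 0.00000777 + 0.00000768 + 0.000237 + 0.00000691 = 2.5936e-04 /h
MTBF = 1 / λ_sys = 3860 h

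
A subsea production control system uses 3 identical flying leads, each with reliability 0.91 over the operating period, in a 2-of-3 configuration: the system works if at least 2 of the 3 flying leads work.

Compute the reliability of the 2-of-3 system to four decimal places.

R = Σ_{i=2}^{3} C(3,i) p^i (1−p)^{3−i} with p = 0.91
C(3,2)·0.91^2·0.09^1 = 0.223587
C(3,3)·0.91^3·0.09^0 = 0.753571
Sum = 0.9772

0.9772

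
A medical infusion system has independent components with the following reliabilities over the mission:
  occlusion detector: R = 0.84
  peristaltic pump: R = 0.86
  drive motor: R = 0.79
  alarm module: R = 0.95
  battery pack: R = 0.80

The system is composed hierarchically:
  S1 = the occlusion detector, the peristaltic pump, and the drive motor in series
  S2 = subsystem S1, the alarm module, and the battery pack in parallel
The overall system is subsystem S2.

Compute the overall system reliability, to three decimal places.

0.996

Series (occlusion detector, peristaltic pump, and drive motor): 0.84000 × 0.86000 × 0.79000 = 0.57070
Parallel ([0.57070], alarm module, and battery pack): 1 − (1 − 0.57070)(1 − 0.95000)(1 − 0.80000) = 0.996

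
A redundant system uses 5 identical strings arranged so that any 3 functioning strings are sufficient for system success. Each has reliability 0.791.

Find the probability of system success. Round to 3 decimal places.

0.935

R = Σ_{i=3}^{5} C(5,i) p^i (1−p)^{5−i} with p = 0.791
C(5,3)·0.791^3·0.209^2 = 0.21618
C(5,4)·0.791^4·0.209^1 = 0.40909
C(5,5)·0.791^5·0.209^0 = 0.30966
Sum = 0.935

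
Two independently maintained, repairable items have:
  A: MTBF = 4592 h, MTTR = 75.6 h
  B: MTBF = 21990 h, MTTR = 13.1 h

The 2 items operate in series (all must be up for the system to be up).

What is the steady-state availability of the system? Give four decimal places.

0.9832

A(A) = MTBF/(MTBF+MTTR) = 4592/(4592+75.6) = 0.983803
A(B) = MTBF/(MTBF+MTTR) = 21990/(21990+13.1) = 0.999405
Series availability: 0.983803 × 0.999405 = 0.9832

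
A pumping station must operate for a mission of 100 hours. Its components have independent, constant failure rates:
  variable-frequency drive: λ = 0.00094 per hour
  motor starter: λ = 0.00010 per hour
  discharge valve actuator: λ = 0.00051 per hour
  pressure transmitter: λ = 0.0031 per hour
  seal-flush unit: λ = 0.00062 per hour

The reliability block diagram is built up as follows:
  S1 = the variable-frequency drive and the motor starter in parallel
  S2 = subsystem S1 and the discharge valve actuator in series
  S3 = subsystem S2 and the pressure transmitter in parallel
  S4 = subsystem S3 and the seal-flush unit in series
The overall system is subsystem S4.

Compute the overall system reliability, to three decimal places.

0.927

R(variable-frequency drive) = exp(−0.00094 × 100) = 0.91028
R(motor starter) = exp(−0.00010 × 100) = 0.99005
R(discharge valve actuator) = exp(−0.00051 × 100) = 0.95028
R(pressure transmitter) = exp(−0.0031 × 100) = 0.73345
R(seal-flush unit) = exp(−0.00062 × 100) = 0.93988
Parallel (variable-frequency drive and motor starter): 1 − (1 − 0.91028)(1 − 0.99005) = 0.99911
Series ([0.99911] and discharge valve actuator): 0.99911 × 0.95028 = 0.94943
Parallel ([0.94943] and pressure transmitter): 1 − (1 − 0.94943)(1 − 0.73345) = 0.98652
Series ([0.98652] and seal-flush unit): 0.98652 × 0.93988 = 0.927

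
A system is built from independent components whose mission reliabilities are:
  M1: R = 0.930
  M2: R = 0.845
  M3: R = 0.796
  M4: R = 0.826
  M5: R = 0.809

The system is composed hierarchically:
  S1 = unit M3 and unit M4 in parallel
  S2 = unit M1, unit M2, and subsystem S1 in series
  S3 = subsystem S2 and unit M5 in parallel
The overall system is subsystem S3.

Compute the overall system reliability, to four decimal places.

Parallel (M3 and M4): 1 − (1 − 0.796000)(1 − 0.826000) = 0.964504
Series (M1, M2, and [0.964504]): 0.930000 × 0.845000 × 0.964504 = 0.757955
Parallel ([0.757955] and M5): 1 − (1 − 0.757955)(1 − 0.809000) = 0.9538

0.9538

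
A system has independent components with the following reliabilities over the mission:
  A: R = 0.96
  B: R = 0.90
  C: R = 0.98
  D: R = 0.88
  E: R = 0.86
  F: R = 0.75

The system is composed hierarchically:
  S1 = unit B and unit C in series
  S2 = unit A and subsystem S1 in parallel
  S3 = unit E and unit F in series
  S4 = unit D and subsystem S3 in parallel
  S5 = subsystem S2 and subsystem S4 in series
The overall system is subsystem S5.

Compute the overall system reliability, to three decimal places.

Series (B and C): 0.90000 × 0.98000 = 0.88200
Parallel (A and [0.88200]): 1 − (1 − 0.96000)(1 − 0.88200) = 0.99528
Series (E and F): 0.86000 × 0.75000 = 0.64500
Parallel (D and [0.64500]): 1 − (1 − 0.88000)(1 − 0.64500) = 0.95740
Series ([0.99528] and [0.95740]): 0.99528 × 0.95740 = 0.953

0.953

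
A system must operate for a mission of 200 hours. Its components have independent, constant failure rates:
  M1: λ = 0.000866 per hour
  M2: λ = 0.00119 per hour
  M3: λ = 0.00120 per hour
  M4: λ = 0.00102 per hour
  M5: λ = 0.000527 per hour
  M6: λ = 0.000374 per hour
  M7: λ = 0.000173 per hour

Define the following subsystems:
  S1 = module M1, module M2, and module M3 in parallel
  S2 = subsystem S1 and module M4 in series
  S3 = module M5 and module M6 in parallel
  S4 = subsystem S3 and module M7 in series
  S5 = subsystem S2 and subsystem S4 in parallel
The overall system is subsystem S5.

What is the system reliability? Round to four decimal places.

R(M1) = exp(−0.000866 × 200) = 0.840969
R(M2) = exp(−0.00119 × 200) = 0.788203
R(M3) = exp(−0.00120 × 200) = 0.786628
R(M4) = exp(−0.00102 × 200) = 0.815462
R(M5) = exp(−0.000527 × 200) = 0.899964
R(M6) = exp(−0.000374 × 200) = 0.927929
R(M7) = exp(−0.000173 × 200) = 0.965992
Parallel (M1, M2, and M3): 1 − (1 − 0.840969)(1 − 0.788203)(1 − 0.786628) = 0.992813
Series ([0.992813] and M4): 0.992813 × 0.815462 = 0.809601
Parallel (M5 and M6): 1 − (1 − 0.899964)(1 − 0.927929) = 0.992790
Series ([0.992790] and M7): 0.992790 × 0.965992 = 0.959027
Parallel ([0.809601] and [0.959027]): 1 − (1 − 0.809601)(1 − 0.959027) = 0.9922

0.9922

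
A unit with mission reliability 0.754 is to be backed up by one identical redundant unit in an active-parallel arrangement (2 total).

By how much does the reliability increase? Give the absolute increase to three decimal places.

R_before = 0.754
R_after = 1 − (1 − 0.754)^2 = 0.939
ΔR = 0.939 − 0.754 = 0.185

0.185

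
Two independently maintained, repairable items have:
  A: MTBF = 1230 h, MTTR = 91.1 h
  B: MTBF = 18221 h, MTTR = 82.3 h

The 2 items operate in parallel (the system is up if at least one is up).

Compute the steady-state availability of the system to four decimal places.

0.9997

A(A) = MTBF/(MTBF+MTTR) = 1230/(1230+91.1) = 0.931042
A(B) = MTBF/(MTBF+MTTR) = 18221/(18221+82.3) = 0.995504
Parallel availability: 1 − (1 − 0.931042)(1 − 0.995504) = 0.9997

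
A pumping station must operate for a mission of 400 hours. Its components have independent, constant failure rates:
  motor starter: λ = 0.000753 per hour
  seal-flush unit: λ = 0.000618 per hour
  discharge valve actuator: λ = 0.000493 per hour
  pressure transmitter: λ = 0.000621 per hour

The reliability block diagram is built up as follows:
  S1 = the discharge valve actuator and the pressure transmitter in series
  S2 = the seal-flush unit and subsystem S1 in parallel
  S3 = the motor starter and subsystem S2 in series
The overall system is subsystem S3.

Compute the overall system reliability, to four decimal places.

R(motor starter) = exp(−0.000753 × 400) = 0.739930
R(seal-flush unit) = exp(−0.000618 × 400) = 0.780984
R(discharge valve actuator) = exp(−0.000493 × 400) = 0.821026
R(pressure transmitter) = exp(−0.000621 × 400) = 0.780048
Series (discharge valve actuator and pressure transmitter): 0.821026 × 0.780048 = 0.640440
Parallel (seal-flush unit and [0.640440]): 1 − (1 − 0.780984)(1 − 0.640440) = 0.921251
Series (motor starter and [0.921251]): 0.739930 × 0.921251 = 0.6817

0.6817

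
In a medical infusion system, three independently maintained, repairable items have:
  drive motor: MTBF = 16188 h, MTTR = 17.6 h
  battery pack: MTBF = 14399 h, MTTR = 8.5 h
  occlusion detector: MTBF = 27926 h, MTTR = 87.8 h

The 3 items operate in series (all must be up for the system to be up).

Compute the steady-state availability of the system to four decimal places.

0.9952

A(drive motor) = MTBF/(MTBF+MTTR) = 16188/(16188+17.6) = 0.998914
A(battery pack) = MTBF/(MTBF+MTTR) = 14399/(14399+8.5) = 0.999410
A(occlusion detector) = MTBF/(MTBF+MTTR) = 27926/(27926+87.8) = 0.996866
Series availability: 0.998914 × 0.999410 × 0.996866 = 0.9952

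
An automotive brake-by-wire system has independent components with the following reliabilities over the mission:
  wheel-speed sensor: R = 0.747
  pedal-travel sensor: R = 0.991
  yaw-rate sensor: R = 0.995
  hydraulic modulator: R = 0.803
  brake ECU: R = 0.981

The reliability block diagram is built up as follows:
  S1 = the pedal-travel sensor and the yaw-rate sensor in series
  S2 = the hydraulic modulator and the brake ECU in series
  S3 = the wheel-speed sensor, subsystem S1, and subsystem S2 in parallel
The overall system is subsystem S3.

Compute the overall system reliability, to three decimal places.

0.999

Series (pedal-travel sensor and yaw-rate sensor): 0.99100 × 0.99500 = 0.98605
Series (hydraulic modulator and brake ECU): 0.80300 × 0.98100 = 0.78774
Parallel (wheel-speed sensor, [0.98605], and [0.78774]): 1 − (1 − 0.74700)(1 − 0.98605)(1 − 0.78774) = 0.999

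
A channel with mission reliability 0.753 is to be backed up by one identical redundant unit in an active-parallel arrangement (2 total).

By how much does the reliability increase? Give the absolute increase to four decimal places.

R_before = 0.753
R_after = 1 − (1 − 0.753)^2 = 0.9390
ΔR = 0.9390 − 0.753 = 0.1860

0.1860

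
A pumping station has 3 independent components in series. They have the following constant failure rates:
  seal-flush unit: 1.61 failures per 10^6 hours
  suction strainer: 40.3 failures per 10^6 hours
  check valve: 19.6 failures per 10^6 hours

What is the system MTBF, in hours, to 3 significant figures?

16300

Series of exponential components: λ_sys = Σ λ_i
λ_sys = 0.00000161 + 0.0000403 + 0.0000196 = 6.1510e-05 /h
MTBF = 1 / λ_sys = 16300 h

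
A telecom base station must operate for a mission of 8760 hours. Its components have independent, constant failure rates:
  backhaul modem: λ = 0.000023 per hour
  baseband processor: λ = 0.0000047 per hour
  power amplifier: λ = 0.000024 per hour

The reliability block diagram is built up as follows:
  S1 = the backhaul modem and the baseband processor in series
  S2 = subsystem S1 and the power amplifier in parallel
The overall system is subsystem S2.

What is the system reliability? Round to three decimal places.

R(backhaul modem) = exp(−0.000023 × 8760) = 0.81752
R(baseband processor) = exp(−0.0000047 × 8760) = 0.95966
R(power amplifier) = exp(−0.000024 × 8760) = 0.81039
Series (backhaul modem and baseband processor): 0.81752 × 0.95966 = 0.78454
Parallel ([0.78454] and power amplifier): 1 − (1 − 0.78454)(1 − 0.81039) = 0.959

0.959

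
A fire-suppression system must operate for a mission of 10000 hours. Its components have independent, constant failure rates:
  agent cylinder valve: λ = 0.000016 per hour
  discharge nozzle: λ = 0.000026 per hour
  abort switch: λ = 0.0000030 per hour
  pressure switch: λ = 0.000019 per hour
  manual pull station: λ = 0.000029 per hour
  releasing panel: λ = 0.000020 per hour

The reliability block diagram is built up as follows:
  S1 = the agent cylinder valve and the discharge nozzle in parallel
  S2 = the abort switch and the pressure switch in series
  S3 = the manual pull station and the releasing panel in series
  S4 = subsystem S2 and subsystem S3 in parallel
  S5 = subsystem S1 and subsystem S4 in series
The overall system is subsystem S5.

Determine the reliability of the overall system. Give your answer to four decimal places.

0.8922

R(agent cylinder valve) = exp(−0.000016 × 10000) = 0.852144
R(discharge nozzle) = exp(−0.000026 × 10000) = 0.771052
R(abort switch) = exp(−0.0000030 × 10000) = 0.970446
R(pressure switch) = exp(−0.000019 × 10000) = 0.826959
R(manual pull station) = exp(−0.000029 × 10000) = 0.748264
R(releasing panel) = exp(−0.000020 × 10000) = 0.818731
Parallel (agent cylinder valve and discharge nozzle): 1 − (1 − 0.852144)(1 − 0.771052) = 0.966149
Series (abort switch and pressure switch): 0.970446 × 0.826959 = 0.802519
Series (manual pull station and releasing panel): 0.748264 × 0.818731 = 0.612627
Parallel ([0.802519] and [0.612627]): 1 − (1 − 0.802519)(1 − 0.612627) = 0.923501
Series ([0.966149] and [0.923501]): 0.966149 × 0.923501 = 0.8922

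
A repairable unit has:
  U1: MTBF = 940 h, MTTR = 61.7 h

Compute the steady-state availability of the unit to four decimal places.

A(U1) = MTBF/(MTBF+MTTR) = 940/(940+61.7) = 0.9384

0.9384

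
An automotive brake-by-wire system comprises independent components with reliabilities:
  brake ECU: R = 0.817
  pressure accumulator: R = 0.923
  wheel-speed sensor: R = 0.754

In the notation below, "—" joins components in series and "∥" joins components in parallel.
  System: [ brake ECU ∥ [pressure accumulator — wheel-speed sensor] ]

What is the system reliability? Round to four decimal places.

Series (pressure accumulator and wheel-speed sensor): 0.923000 × 0.754000 = 0.695942
Parallel (brake ECU and [0.695942]): 1 − (1 − 0.817000)(1 − 0.695942) = 0.9444

0.9444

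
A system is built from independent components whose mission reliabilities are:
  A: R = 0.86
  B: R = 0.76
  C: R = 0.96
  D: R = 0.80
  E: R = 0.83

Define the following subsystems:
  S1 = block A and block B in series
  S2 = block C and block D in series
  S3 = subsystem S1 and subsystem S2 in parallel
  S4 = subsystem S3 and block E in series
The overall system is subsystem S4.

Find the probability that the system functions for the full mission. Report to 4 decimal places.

0.7633

Series (A and B): 0.860000 × 0.760000 = 0.653600
Series (C and D): 0.960000 × 0.800000 = 0.768000
Parallel ([0.653600] and [0.768000]): 1 − (1 − 0.653600)(1 − 0.768000) = 0.919635
Series ([0.919635] and E): 0.919635 × 0.830000 = 0.7633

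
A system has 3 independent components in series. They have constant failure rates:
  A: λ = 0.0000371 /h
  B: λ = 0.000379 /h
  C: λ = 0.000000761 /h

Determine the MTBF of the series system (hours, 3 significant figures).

2400

Series of exponential components: λ_sys = Σ λ_i
λ_sys = 0.0000371 + 0.000379 + 0.000000761 = 4.1686e-04 /h
MTBF = 1 / λ_sys = 2400 h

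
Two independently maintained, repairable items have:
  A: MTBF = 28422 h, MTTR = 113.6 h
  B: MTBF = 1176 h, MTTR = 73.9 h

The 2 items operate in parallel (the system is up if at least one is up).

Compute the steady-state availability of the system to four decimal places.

A(A) = MTBF/(MTBF+MTTR) = 28422/(28422+113.6) = 0.996019
A(B) = MTBF/(MTBF+MTTR) = 1176/(1176+73.9) = 0.940875
Parallel availability: 1 − (1 − 0.996019)(1 − 0.940875) = 0.9998

0.9998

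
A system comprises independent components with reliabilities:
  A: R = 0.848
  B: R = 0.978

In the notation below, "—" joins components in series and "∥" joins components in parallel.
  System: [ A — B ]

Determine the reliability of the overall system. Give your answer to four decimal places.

0.8293

Series (A and B): 0.848000 × 0.978000 = 0.8293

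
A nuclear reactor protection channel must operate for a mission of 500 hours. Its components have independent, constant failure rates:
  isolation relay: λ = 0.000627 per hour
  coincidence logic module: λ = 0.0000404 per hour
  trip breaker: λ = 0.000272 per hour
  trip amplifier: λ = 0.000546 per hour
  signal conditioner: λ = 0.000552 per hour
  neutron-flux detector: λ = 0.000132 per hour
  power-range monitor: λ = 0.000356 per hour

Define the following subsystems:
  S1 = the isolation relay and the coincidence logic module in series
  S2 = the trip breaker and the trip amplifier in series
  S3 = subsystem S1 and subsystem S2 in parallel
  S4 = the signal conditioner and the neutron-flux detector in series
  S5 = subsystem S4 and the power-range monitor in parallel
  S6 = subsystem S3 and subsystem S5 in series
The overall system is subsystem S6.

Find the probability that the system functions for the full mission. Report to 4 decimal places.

0.8620

R(isolation relay) = exp(−0.000627 × 500) = 0.730884
R(coincidence logic module) = exp(−0.0000404 × 500) = 0.980003
R(trip breaker) = exp(−0.000272 × 500) = 0.872843
R(trip amplifier) = exp(−0.000546 × 500) = 0.761093
R(signal conditioner) = exp(−0.000552 × 500) = 0.758813
R(neutron-flux detector) = exp(−0.000132 × 500) = 0.936131
R(power-range monitor) = exp(−0.000356 × 500) = 0.836942
Series (isolation relay and coincidence logic module): 0.730884 × 0.980003 = 0.716269
Series (trip breaker and trip amplifier): 0.872843 × 0.761093 = 0.664315
Parallel ([0.716269] and [0.664315]): 1 − (1 − 0.716269)(1 − 0.664315) = 0.904756
Series (signal conditioner and neutron-flux detector): 0.758813 × 0.936131 = 0.710348
Parallel ([0.710348] and power-range monitor): 1 − (1 − 0.710348)(1 − 0.836942) = 0.952770
Series ([0.904756] and [0.952770]): 0.904756 × 0.952770 = 0.8620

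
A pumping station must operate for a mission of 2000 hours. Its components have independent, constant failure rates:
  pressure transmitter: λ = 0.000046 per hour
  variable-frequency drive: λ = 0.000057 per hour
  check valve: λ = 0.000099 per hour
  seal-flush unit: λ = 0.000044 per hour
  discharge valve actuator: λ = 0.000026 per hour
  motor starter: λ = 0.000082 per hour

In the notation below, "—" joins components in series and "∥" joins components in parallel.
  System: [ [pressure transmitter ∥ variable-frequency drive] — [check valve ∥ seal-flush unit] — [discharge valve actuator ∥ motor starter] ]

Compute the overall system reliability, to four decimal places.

R(pressure transmitter) = exp(−0.000046 × 2000) = 0.912105
R(variable-frequency drive) = exp(−0.000057 × 2000) = 0.892258
R(check valve) = exp(−0.000099 × 2000) = 0.820370
R(seal-flush unit) = exp(−0.000044 × 2000) = 0.915761
R(discharge valve actuator) = exp(−0.000026 × 2000) = 0.949329
R(motor starter) = exp(−0.000082 × 2000) = 0.848742
Parallel (pressure transmitter and variable-frequency drive): 1 − (1 − 0.912105)(1 − 0.892258) = 0.990530
Parallel (check valve and seal-flush unit): 1 − (1 − 0.820370)(1 − 0.915761) = 0.984868
Parallel (discharge valve actuator and motor starter): 1 − (1 − 0.949329)(1 − 0.848742) = 0.992336
Series ([0.990530], [0.984868], and [0.992336]): 0.990530 × 0.984868 × 0.992336 = 0.9681

0.9681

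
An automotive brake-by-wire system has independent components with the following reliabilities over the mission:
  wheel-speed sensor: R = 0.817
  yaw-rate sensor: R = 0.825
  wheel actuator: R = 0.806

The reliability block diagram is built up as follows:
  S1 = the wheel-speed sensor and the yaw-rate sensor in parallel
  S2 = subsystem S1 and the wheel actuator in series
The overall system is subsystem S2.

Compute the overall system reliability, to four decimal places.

0.7802

Parallel (wheel-speed sensor and yaw-rate sensor): 1 − (1 − 0.817000)(1 − 0.825000) = 0.967975
Series ([0.967975] and wheel actuator): 0.967975 × 0.806000 = 0.7802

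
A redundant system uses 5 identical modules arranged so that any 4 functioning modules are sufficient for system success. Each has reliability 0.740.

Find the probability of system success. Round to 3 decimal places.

0.612

R = Σ_{i=4}^{5} C(5,i) p^i (1−p)^{5−i} with p = 0.740
C(5,4)·0.740^4·0.260^1 = 0.38983
C(5,5)·0.740^5·0.260^0 = 0.22190
Sum = 0.612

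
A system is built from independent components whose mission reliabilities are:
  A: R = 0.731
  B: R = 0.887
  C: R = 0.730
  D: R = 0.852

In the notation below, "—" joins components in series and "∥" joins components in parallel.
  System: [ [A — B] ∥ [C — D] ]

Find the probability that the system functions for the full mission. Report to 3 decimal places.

0.867

Series (A and B): 0.73100 × 0.88700 = 0.64840
Series (C and D): 0.73000 × 0.85200 = 0.62196
Parallel ([0.64840] and [0.62196]): 1 − (1 − 0.64840)(1 − 0.62196) = 0.867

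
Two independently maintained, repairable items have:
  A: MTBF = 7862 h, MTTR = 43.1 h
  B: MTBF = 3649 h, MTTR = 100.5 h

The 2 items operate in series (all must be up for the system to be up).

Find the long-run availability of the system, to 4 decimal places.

0.9679

A(A) = MTBF/(MTBF+MTTR) = 7862/(7862+43.1) = 0.994548
A(B) = MTBF/(MTBF+MTTR) = 3649/(3649+100.5) = 0.973196
Series availability: 0.994548 × 0.973196 = 0.9679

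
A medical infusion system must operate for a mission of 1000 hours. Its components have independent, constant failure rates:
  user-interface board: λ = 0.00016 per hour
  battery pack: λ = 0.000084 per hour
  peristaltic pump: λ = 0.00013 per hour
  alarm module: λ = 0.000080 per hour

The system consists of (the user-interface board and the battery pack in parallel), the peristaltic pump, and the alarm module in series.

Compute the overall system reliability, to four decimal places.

0.8009

R(user-interface board) = exp(−0.00016 × 1000) = 0.852144
R(battery pack) = exp(−0.000084 × 1000) = 0.919431
R(peristaltic pump) = exp(−0.00013 × 1000) = 0.878095
R(alarm module) = exp(−0.000080 × 1000) = 0.923116
Parallel (user-interface board and battery pack): 1 − (1 − 0.852144)(1 − 0.919431) = 0.988087
Series ([0.988087], peristaltic pump, and alarm module): 0.988087 × 0.878095 × 0.923116 = 0.8009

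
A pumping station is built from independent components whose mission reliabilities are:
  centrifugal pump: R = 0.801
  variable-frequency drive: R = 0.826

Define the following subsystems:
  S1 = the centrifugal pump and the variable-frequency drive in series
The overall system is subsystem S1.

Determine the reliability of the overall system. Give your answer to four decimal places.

Series (centrifugal pump and variable-frequency drive): 0.801000 × 0.826000 = 0.6616

0.6616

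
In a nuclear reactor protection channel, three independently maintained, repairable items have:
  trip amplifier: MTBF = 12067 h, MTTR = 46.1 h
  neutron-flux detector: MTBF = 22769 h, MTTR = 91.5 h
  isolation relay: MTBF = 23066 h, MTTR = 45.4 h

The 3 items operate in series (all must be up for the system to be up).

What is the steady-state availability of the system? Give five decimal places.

A(trip amplifier) = MTBF/(MTBF+MTTR) = 12067/(12067+46.1) = 0.996194
A(neutron-flux detector) = MTBF/(MTBF+MTTR) = 22769/(22769+91.5) = 0.995997
A(isolation relay) = MTBF/(MTBF+MTTR) = 23066/(23066+45.4) = 0.998036
Series availability: 0.996194 × 0.995997 × 0.998036 = 0.99026

0.99026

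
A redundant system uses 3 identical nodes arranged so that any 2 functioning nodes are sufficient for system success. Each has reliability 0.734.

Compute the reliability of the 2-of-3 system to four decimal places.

0.8254

R = Σ_{i=2}^{3} C(3,i) p^i (1−p)^{3−i} with p = 0.734
C(3,2)·0.734^2·0.266^1 = 0.429927
C(3,3)·0.734^3·0.266^0 = 0.395447
Sum = 0.8254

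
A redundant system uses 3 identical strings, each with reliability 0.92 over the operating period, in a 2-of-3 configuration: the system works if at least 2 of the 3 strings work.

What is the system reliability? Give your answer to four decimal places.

0.9818

R = Σ_{i=2}^{3} C(3,i) p^i (1−p)^{3−i} with p = 0.92
C(3,2)·0.92^2·0.08^1 = 0.203136
C(3,3)·0.92^3·0.08^0 = 0.778688
Sum = 0.9818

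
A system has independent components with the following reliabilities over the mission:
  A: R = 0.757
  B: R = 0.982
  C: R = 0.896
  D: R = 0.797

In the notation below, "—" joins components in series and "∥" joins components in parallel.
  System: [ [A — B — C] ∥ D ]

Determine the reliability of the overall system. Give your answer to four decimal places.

Series (A, B, and C): 0.757000 × 0.982000 × 0.896000 = 0.666063
Parallel ([0.666063] and D): 1 − (1 − 0.666063)(1 − 0.797000) = 0.9322

0.9322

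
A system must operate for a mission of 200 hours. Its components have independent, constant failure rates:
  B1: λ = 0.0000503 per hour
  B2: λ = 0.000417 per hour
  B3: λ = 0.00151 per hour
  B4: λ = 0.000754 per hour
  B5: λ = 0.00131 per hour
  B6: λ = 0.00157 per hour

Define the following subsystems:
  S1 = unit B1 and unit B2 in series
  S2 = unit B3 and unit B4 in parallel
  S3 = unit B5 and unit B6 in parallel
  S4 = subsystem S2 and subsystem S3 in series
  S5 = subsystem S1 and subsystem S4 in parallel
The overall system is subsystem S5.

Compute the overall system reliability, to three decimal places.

R(B1) = exp(−0.0000503 × 200) = 0.98999
R(B2) = exp(−0.000417 × 200) = 0.91998
R(B3) = exp(−0.00151 × 200) = 0.73934
R(B4) = exp(−0.000754 × 200) = 0.86002
R(B5) = exp(−0.00131 × 200) = 0.76951
R(B6) = exp(−0.00157 × 200) = 0.73052
Series (B1 and B2): 0.98999 × 0.91998 = 0.91077
Parallel (B3 and B4): 1 − (1 − 0.73934)(1 − 0.86002) = 0.96351
Parallel (B5 and B6): 1 − (1 − 0.76951)(1 − 0.73052) = 0.93789
Series ([0.96351] and [0.93789]): 0.96351 × 0.93789 = 0.90367
Parallel ([0.91077] and [0.90367]): 1 − (1 − 0.91077)(1 − 0.90367) = 0.991

0.991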